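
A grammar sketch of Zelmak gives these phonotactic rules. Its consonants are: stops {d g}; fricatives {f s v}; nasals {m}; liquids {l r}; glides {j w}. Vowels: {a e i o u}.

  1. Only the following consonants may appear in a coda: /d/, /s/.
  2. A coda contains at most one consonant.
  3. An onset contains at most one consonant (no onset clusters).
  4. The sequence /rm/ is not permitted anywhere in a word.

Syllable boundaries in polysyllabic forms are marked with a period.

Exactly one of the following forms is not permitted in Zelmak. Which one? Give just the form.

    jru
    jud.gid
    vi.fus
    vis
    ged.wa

jru

jru — violates constraint 3: syllable 1 onset /jr/ has 2 consonants (> 1) → not permitted
jud.gid — σ1 onset /j/, coda /d/ ok; σ2 onset /g/, coda /d/ ok → permitted
vi.fus — σ1 onset /v/, coda /∅/ ok; σ2 onset /f/, coda /s/ ok → permitted
vis — σ1 onset /v/, coda /s/ ok → permitted
ged.wa — σ1 onset /g/, coda /d/ ok; σ2 onset /w/, coda /∅/ ok → permitted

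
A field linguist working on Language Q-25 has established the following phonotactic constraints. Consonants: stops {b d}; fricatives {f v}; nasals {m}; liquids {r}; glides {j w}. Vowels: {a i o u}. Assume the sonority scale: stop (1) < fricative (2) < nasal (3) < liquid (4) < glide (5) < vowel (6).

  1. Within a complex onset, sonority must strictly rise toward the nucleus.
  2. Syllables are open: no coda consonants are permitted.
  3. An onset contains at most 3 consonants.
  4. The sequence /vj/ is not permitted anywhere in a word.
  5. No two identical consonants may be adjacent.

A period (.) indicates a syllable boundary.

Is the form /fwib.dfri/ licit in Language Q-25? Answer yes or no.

no

/fwib.dfri/ — violates constraint 2: syllable 1 coda /b/ has 1 consonant (> 0) → illicit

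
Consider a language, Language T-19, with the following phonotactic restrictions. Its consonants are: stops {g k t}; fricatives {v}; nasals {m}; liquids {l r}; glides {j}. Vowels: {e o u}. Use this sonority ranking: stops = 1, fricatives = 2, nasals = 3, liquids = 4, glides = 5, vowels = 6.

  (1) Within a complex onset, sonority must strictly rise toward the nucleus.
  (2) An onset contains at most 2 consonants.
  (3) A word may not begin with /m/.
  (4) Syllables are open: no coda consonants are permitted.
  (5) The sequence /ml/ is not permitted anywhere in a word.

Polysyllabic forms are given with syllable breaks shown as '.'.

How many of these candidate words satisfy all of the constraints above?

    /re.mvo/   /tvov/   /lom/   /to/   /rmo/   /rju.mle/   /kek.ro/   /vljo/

1

/re.mvo/ — violates constraint 1: syllable 2 onset /mv/: /m/ (nasal, 3) → /v/ (fricative, 2) does not rise → ill-formed
/tvov/ — violates constraint 4: syllable 1 coda /v/ has 1 consonant (> 0) → ill-formed
/lom/ — violates constraint 4: syllable 1 coda /m/ has 1 consonant (> 0) → ill-formed
/to/ — σ1 onset /t/, coda /∅/ ok → well-formed
/rmo/ — violates constraint 1: syllable 1 onset /rm/: /r/ (liquid, 4) → /m/ (nasal, 3) does not rise → ill-formed
/rju.mle/ — violates constraint 5: contains banned sequence /ml/ → ill-formed
/kek.ro/ — violates constraint 4: syllable 1 coda /k/ has 1 consonant (> 0) → ill-formed
/vljo/ — violates constraint 2: syllable 1 onset /vlj/ has 3 consonants (> 2) → ill-formed
Well-formed: /to/ → 1.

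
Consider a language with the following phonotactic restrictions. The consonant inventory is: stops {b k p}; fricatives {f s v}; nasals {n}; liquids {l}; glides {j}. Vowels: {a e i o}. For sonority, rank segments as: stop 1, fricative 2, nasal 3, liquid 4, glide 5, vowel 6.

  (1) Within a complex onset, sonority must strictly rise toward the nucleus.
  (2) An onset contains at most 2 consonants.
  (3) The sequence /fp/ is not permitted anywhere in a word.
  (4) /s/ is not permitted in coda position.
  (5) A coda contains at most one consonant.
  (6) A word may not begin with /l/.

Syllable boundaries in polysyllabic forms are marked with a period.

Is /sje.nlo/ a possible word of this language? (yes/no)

/sje.nlo/ — σ1 onset /sj/ (2→5 rises), coda /∅/ ok; σ2 onset /nl/ (3→4 rises), coda /∅/ ok → permitted

yes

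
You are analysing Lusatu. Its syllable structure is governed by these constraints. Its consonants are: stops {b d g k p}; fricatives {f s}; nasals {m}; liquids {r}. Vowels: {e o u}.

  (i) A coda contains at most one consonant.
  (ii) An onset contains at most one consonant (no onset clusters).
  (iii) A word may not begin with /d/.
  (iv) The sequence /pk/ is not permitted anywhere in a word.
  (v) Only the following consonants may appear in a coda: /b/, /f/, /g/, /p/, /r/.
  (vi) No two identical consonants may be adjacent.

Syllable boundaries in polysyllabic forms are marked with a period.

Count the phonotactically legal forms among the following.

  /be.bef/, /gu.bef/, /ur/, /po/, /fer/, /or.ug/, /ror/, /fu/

8

/be.bef/ — σ1 onset /b/, coda /∅/ ok; σ2 onset /b/, coda /f/ ok → phonotactically legal
/gu.bef/ — σ1 onset /g/, coda /∅/ ok; σ2 onset /b/, coda /f/ ok → phonotactically legal
/ur/ — σ1 onset /∅/, coda /r/ ok → phonotactically legal
/po/ — σ1 onset /p/, coda /∅/ ok → phonotactically legal
/fer/ — σ1 onset /f/, coda /r/ ok → phonotactically legal
/or.ug/ — σ1 onset /∅/, coda /r/ ok; σ2 onset /∅/, coda /g/ ok → phonotactically legal
/ror/ — σ1 onset /r/, coda /r/ ok → phonotactically legal
/fu/ — σ1 onset /f/, coda /∅/ ok → phonotactically legal
Phonotactically legal: /be.bef/, /gu.bef/, /ur/, /po/, /fer/, /or.ug/, /ror/, /fu/ → 8.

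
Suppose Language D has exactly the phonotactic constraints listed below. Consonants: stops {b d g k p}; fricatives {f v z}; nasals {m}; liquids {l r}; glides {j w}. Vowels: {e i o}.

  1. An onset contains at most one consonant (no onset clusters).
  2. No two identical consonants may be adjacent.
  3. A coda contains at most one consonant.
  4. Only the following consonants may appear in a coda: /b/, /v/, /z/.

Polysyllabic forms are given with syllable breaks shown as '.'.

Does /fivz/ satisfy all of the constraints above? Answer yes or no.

no

/fivz/ — violates constraint 3: syllable 1 coda /vz/ has 2 consonants (> 1) → illicit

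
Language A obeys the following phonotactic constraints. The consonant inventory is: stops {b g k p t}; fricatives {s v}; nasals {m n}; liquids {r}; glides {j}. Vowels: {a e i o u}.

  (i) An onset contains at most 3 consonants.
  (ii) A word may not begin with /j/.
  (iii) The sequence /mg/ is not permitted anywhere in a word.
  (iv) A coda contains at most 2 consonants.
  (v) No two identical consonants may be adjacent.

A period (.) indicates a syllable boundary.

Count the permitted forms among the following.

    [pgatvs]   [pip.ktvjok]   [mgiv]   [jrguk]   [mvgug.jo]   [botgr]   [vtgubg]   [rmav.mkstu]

[pgatvs] — violates constraint (iv): syllable 1 coda /tvs/ has 3 consonants (> 2) → not permitted
[pip.ktvjok] — violates constraint (i): syllable 2 onset /ktvj/ has 4 consonants (> 3) → not permitted
[mgiv] — violates constraint (iii): contains banned sequence /mg/ → not permitted
[jrguk] — violates constraint (ii): word begins with /j/ → not permitted
[mvgug.jo] — σ1 onset /mvg/ (3C), coda /g/ ok; σ2 onset /j/, coda /∅/ ok → permitted
[botgr] — violates constraint (iv): syllable 1 coda /tgr/ has 3 consonants (> 2) → not permitted
[vtgubg] — σ1 onset /vtg/ (3C), coda /bg/ (2C) ok → permitted
[rmav.mkstu] — violates constraint (i): syllable 2 onset /mkst/ has 4 consonants (> 3) → not permitted
Permitted: [mvgug.jo], [vtgubg] → 2.

2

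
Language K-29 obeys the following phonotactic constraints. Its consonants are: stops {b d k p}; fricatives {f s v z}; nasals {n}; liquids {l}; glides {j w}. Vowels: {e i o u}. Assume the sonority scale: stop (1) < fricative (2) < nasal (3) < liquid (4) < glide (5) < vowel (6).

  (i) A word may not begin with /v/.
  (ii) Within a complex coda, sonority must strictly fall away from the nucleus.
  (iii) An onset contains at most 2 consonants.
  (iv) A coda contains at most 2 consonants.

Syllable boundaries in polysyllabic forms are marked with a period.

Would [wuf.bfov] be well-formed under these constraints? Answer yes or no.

[wuf.bfov] — σ1 onset /w/, coda /f/ ok; σ2 onset /bf/ (2C), coda /v/ ok → well-formed

yes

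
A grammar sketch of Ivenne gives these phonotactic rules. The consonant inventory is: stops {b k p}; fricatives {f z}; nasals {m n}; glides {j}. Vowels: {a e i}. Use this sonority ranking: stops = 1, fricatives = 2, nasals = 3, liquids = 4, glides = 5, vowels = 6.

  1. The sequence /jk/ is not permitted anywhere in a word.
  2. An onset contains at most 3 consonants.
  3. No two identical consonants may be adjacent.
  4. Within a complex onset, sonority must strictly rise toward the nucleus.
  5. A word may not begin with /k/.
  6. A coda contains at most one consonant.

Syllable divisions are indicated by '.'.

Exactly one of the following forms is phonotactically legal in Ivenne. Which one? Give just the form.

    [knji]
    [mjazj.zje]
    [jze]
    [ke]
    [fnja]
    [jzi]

[fnja]

[knji] — violates constraint 5: word begins with /k/ → phonotactically illegal
[mjazj.zje] — violates constraint 6: syllable 1 coda /zj/ has 2 consonants (> 1) → phonotactically illegal
[jze] — violates constraint 4: syllable 1 onset /jz/: /j/ (glide, 5) → /z/ (fricative, 2) does not rise → phonotactically illegal
[ke] — violates constraint 5: word begins with /k/ → phonotactically illegal
[fnja] — σ1 onset /fnj/ (2→3→5 rises), coda /∅/ ok → phonotactically legal
[jzi] — violates constraint 4: syllable 1 onset /jz/: /j/ (glide, 5) → /z/ (fricative, 2) does not rise → phonotactically illegal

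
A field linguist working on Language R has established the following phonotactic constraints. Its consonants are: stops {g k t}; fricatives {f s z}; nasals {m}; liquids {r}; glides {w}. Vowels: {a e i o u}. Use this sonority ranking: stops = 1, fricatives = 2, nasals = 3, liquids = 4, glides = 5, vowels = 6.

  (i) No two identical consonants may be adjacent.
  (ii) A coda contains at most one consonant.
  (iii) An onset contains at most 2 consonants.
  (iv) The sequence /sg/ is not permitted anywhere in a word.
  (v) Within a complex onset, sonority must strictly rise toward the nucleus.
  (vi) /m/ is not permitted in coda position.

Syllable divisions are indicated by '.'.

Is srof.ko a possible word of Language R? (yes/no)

srof.ko — σ1 onset /sr/ (2→4 rises), coda /f/ ok; σ2 onset /k/, coda /∅/ ok → phonotactically legal

yes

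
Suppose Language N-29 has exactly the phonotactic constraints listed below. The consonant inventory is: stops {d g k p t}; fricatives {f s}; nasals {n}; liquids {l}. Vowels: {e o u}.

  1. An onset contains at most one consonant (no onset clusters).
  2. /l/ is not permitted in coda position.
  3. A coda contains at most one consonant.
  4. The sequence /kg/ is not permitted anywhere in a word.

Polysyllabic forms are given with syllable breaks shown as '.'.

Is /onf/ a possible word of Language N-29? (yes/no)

no

/onf/ — violates constraint 3: syllable 1 coda /nf/ has 2 consonants (> 1) → illicit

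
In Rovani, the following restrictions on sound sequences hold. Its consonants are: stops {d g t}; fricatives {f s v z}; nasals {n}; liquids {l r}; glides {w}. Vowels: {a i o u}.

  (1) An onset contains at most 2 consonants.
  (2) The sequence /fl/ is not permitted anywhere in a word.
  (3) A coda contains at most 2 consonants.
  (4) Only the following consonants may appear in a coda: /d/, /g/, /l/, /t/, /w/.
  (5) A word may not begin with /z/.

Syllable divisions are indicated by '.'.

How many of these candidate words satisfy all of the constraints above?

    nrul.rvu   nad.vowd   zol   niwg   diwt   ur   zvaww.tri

4

nrul.rvu — σ1 onset /nr/ (2C), coda /l/ ok; σ2 onset /rv/ (2C), coda /∅/ ok → licit
nad.vowd — σ1 onset /n/, coda /d/ ok; σ2 onset /v/, coda /wd/ (2C) ok → licit
zol — violates constraint 5: word begins with /z/ → illicit
niwg — σ1 onset /n/, coda /wg/ (2C) ok → licit
diwt — σ1 onset /d/, coda /wt/ (2C) ok → licit
ur — violates constraint 4: syllable 1 coda contains /r/, which is not a licensed coda consonant → illicit
zvaww.tri — violates constraint 5: word begins with /z/ → illicit
Licit: nrul.rvu, nad.vowd, niwg, diwt → 4.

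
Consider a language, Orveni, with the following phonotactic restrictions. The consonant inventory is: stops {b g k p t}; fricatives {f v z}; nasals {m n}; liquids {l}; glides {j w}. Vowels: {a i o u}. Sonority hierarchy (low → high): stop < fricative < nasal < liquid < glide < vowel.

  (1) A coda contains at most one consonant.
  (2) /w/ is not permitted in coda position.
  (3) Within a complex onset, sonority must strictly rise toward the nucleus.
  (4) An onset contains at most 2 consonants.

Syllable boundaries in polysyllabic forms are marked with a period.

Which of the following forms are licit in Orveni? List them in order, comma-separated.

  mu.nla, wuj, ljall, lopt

mu.nla, wuj

mu.nla — σ1 onset /m/, coda /∅/ ok; σ2 onset /nl/ (3→4 rises), coda /∅/ ok → licit
wuj — σ1 onset /w/, coda /j/ ok → licit
ljall — violates constraint 1: syllable 1 coda /ll/ has 2 consonants (> 1) → illicit
lopt — violates constraint 1: syllable 1 coda /pt/ has 2 consonants (> 1) → illicit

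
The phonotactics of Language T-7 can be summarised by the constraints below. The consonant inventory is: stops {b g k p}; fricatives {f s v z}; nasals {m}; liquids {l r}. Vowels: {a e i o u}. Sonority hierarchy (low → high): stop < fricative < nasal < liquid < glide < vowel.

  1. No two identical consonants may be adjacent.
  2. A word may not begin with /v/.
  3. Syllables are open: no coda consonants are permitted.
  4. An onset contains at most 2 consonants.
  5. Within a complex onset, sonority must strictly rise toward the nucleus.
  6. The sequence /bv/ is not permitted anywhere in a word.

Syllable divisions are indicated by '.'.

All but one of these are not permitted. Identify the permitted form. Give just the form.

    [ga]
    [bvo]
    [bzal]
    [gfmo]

[ga]

[ga] — σ1 onset /g/, coda /∅/ ok → permitted
[bvo] — violates constraint 6: contains banned sequence /bv/ → not permitted
[bzal] — violates constraint 3: syllable 1 coda /l/ has 1 consonant (> 0) → not permitted
[gfmo] — violates constraint 4: syllable 1 onset /gfm/ has 3 consonants (> 2) → not permitted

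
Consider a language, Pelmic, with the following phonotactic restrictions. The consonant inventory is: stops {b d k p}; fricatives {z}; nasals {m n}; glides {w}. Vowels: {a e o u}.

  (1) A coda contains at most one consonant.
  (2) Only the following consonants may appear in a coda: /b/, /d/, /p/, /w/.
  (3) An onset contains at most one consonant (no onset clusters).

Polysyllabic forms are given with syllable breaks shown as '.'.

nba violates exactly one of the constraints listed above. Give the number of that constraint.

3

nba: syllable 1 onset /nb/ has 2 consonants (> 1).
This is a violation of constraint 3: "An onset contains at most one consonant (no onset clusters)."
The remaining constraints (1, 2) are satisfied.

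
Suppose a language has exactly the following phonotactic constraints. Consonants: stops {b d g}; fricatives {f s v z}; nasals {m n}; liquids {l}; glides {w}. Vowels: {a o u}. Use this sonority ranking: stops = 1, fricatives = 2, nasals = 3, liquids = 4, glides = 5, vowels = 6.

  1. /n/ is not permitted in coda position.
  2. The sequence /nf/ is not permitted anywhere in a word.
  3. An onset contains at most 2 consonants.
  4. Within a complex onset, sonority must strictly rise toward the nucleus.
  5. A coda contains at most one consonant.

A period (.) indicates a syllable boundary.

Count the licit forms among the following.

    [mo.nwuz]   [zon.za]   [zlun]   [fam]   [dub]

[mo.nwuz] — σ1 onset /m/, coda /∅/ ok; σ2 onset /nw/ (3→5 rises), coda /z/ ok → licit
[zon.za] — violates constraint 1: syllable 1 coda contains /n/ → illicit
[zlun] — violates constraint 1: syllable 1 coda contains /n/ → illicit
[fam] — σ1 onset /f/, coda /m/ ok → licit
[dub] — σ1 onset /d/, coda /b/ ok → licit
Licit: [mo.nwuz], [fam], [dub] → 3.

3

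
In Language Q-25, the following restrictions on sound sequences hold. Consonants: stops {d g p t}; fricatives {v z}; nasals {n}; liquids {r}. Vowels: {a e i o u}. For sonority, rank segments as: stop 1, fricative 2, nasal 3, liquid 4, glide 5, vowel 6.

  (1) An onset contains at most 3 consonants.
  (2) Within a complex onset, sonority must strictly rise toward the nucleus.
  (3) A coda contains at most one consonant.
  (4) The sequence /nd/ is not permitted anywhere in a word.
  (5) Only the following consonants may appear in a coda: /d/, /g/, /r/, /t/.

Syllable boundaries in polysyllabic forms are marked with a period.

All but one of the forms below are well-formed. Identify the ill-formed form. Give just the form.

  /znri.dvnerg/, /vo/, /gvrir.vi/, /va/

/znri.dvnerg/ — violates constraint 3: syllable 2 coda /rg/ has 2 consonants (> 1) → ill-formed
/vo/ — σ1 onset /v/, coda /∅/ ok → well-formed
/gvrir.vi/ — σ1 onset /gvr/ (1→2→4 rises), coda /r/ ok; σ2 onset /v/, coda /∅/ ok → well-formed
/va/ — σ1 onset /v/, coda /∅/ ok → well-formed

/znri.dvnerg/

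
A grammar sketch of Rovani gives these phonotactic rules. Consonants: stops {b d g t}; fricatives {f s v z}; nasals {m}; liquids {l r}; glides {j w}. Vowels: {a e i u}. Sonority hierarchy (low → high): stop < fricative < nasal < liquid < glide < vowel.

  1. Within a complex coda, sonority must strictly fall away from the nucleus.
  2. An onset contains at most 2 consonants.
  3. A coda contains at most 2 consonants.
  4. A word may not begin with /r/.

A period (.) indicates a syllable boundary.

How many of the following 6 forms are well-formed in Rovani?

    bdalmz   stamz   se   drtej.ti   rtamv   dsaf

bdalmz — violates constraint 3: syllable 1 coda /lmz/ has 3 consonants (> 2) → ill-formed
stamz — σ1 onset /st/ (2C), coda /mz/ (3→2 falls) ok → well-formed
se — σ1 onset /s/, coda /∅/ ok → well-formed
drtej.ti — violates constraint 2: syllable 1 onset /drt/ has 3 consonants (> 2) → ill-formed
rtamv — violates constraint 4: word begins with /r/ → ill-formed
dsaf — σ1 onset /ds/ (2C), coda /f/ ok → well-formed
Well-formed: stamz, se, dsaf → 3.

3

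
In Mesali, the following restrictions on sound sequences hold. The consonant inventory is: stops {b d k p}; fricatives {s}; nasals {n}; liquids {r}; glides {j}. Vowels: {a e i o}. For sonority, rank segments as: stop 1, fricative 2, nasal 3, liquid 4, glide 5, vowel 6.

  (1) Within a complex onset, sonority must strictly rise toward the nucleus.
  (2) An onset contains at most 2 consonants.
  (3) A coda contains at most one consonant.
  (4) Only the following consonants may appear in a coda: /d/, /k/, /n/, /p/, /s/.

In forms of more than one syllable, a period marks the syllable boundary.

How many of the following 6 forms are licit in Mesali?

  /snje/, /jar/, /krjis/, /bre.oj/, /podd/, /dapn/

0

/snje/ — violates constraint 2: syllable 1 onset /snj/ has 3 consonants (> 2) → illicit
/jar/ — violates constraint 4: syllable 1 coda contains /r/, which is not a licensed coda consonant → illicit
/krjis/ — violates constraint 2: syllable 1 onset /krj/ has 3 consonants (> 2) → illicit
/bre.oj/ — violates constraint 4: syllable 2 coda contains /j/, which is not a licensed coda consonant → illicit
/podd/ — violates constraint 3: syllable 1 coda /dd/ has 2 consonants (> 1) → illicit
/dapn/ — violates constraint 3: syllable 1 coda /pn/ has 2 consonants (> 1) → illicit
No form is licit → 0.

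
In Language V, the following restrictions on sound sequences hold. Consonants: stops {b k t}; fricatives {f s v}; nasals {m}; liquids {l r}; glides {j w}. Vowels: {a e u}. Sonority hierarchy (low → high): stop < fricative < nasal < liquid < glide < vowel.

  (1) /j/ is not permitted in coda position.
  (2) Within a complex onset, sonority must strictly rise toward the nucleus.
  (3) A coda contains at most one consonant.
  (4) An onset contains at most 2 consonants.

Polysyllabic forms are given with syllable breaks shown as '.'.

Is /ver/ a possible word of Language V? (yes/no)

/ver/ — σ1 onset /v/, coda /r/ ok → well-formed

yes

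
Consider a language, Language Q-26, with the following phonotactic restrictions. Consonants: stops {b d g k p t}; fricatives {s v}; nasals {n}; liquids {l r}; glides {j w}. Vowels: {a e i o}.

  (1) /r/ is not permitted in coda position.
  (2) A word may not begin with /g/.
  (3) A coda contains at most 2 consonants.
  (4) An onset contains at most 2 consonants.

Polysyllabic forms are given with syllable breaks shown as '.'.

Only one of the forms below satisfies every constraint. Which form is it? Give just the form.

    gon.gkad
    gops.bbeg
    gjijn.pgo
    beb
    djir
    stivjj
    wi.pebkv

gon.gkad — violates constraint 2: word begins with /g/ → ill-formed
gops.bbeg — violates constraint 2: word begins with /g/ → ill-formed
gjijn.pgo — violates constraint 2: word begins with /g/ → ill-formed
beb — σ1 onset /b/, coda /b/ ok → well-formed
djir — violates constraint 1: syllable 1 coda contains /r/ → ill-formed
stivjj — violates constraint 3: syllable 1 coda /vjj/ has 3 consonants (> 2) → ill-formed
wi.pebkv — violates constraint 3: syllable 2 coda /bkv/ has 3 consonants (> 2) → ill-formed

beb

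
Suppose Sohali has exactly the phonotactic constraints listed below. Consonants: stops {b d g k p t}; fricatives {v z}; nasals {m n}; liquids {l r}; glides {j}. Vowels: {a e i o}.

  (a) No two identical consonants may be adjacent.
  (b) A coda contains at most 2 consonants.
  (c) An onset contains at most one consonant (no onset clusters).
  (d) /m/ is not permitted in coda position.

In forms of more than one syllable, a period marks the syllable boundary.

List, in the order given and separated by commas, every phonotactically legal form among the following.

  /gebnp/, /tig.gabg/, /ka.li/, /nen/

/ka.li/, /nen/

/gebnp/ — violates constraint (b): syllable 1 coda /bnp/ has 3 consonants (> 2) → phonotactically illegal
/tig.gabg/ — violates constraint (a): adjacent identical consonants /gg/ → phonotactically illegal
/ka.li/ — σ1 onset /k/, coda /∅/ ok; σ2 onset /l/, coda /∅/ ok → phonotactically legal
/nen/ — σ1 onset /n/, coda /n/ ok → phonotactically legal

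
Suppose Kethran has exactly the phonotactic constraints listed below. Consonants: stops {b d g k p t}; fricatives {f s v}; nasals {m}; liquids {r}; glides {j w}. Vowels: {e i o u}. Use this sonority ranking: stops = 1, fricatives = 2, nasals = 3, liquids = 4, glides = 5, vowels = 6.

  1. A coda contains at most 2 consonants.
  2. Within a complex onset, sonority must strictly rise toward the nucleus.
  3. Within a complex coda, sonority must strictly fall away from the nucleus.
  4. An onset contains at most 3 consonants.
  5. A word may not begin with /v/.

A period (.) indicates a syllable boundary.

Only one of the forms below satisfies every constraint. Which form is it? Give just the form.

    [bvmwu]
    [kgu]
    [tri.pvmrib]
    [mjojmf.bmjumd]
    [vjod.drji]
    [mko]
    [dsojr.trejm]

[dsojr.trejm]

[bvmwu] — violates constraint 4: syllable 1 onset /bvmw/ has 4 consonants (> 3) → illicit
[kgu] — violates constraint 2: syllable 1 onset /kg/: /k/ (stop, 1) → /g/ (stop, 1) does not rise → illicit
[tri.pvmrib] — violates constraint 4: syllable 2 onset /pvmr/ has 4 consonants (> 3) → illicit
[mjojmf.bmjumd] — violates constraint 1: syllable 1 coda /jmf/ has 3 consonants (> 2) → illicit
[vjod.drji] — violates constraint 5: word begins with /v/ → illicit
[mko] — violates constraint 2: syllable 1 onset /mk/: /m/ (nasal, 3) → /k/ (stop, 1) does not rise → illicit
[dsojr.trejm] — σ1 onset /ds/ (1→2 rises), coda /jr/ (5→4 falls) ok; σ2 onset /tr/ (1→4 rises), coda /jm/ (5→3 falls) ok → licit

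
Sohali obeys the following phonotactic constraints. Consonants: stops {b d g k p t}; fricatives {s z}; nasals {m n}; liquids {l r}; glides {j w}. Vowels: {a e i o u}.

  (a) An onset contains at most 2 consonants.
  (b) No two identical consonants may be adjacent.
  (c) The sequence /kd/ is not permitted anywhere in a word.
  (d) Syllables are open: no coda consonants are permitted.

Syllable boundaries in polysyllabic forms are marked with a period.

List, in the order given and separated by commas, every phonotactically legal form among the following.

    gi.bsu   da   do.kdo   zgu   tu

gi.bsu — σ1 onset /g/, coda /∅/ ok; σ2 onset /bs/ (2C), coda /∅/ ok → phonotactically legal
da — σ1 onset /d/, coda /∅/ ok → phonotactically legal
do.kdo — violates constraint (c): contains banned sequence /kd/ → phonotactically illegal
zgu — σ1 onset /zg/ (2C), coda /∅/ ok → phonotactically legal
tu — σ1 onset /t/, coda /∅/ ok → phonotactically legal

gi.bsu, da, zgu, tu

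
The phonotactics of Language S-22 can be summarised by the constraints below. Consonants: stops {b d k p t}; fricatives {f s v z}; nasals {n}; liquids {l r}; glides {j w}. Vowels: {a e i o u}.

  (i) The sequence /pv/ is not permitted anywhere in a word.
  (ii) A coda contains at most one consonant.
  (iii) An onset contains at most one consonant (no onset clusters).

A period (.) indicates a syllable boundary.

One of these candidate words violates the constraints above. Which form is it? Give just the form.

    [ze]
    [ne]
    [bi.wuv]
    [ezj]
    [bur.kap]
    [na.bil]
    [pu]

[ze] — σ1 onset /z/, coda /∅/ ok → licit
[ne] — σ1 onset /n/, coda /∅/ ok → licit
[bi.wuv] — σ1 onset /b/, coda /∅/ ok; σ2 onset /w/, coda /v/ ok → licit
[ezj] — violates constraint (ii): syllable 1 coda /zj/ has 2 consonants (> 1) → illicit
[bur.kap] — σ1 onset /b/, coda /r/ ok; σ2 onset /k/, coda /p/ ok → licit
[na.bil] — σ1 onset /n/, coda /∅/ ok; σ2 onset /b/, coda /l/ ok → licit
[pu] — σ1 onset /p/, coda /∅/ ok → licit

[ezj]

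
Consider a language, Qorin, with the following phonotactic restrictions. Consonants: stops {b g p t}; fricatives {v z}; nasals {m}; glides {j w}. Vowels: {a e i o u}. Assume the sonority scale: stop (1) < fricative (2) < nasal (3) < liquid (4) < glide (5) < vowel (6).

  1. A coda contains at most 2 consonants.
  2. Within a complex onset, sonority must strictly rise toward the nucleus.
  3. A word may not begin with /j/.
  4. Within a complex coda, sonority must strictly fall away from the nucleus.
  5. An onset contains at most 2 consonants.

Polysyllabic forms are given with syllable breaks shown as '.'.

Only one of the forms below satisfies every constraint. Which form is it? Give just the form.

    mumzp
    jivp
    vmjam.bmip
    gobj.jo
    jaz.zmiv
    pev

pev

mumzp — violates constraint 1: syllable 1 coda /mzp/ has 3 consonants (> 2) → not permitted
jivp — violates constraint 3: word begins with /j/ → not permitted
vmjam.bmip — violates constraint 5: syllable 1 onset /vmj/ has 3 consonants (> 2) → not permitted
gobj.jo — violates constraint 4: syllable 1 coda /bj/: /b/ (stop, 1) → /j/ (glide, 5) does not fall → not permitted
jaz.zmiv — violates constraint 3: word begins with /j/ → not permitted
pev — σ1 onset /p/, coda /v/ ok → permitted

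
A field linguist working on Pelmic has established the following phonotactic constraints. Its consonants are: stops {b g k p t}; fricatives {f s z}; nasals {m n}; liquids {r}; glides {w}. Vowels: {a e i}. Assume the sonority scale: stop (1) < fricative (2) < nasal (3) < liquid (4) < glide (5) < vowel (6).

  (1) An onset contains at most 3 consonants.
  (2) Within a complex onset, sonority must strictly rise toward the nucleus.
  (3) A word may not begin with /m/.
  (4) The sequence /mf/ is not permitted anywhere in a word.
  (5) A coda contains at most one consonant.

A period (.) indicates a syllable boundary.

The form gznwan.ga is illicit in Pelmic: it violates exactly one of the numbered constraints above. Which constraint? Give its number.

gznwan.ga: syllable 1 onset /gznw/ has 4 consonants (> 3).
This is a violation of constraint 1: "An onset contains at most 3 consonants."
The remaining constraints (2, 3, 4, 5) are satisfied.

1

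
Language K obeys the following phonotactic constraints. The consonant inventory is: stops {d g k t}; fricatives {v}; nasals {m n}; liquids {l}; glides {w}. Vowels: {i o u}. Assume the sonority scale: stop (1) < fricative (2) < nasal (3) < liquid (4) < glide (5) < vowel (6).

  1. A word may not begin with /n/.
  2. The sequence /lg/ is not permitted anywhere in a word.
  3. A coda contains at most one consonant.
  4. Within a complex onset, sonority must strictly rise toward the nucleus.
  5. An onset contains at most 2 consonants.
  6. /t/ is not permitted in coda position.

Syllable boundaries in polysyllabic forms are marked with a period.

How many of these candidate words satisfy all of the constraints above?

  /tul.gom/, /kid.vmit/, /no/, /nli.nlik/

/tul.gom/ — violates constraint 2: contains banned sequence /lg/ → not permitted
/kid.vmit/ — violates constraint 6: syllable 2 coda contains /t/ → not permitted
/no/ — violates constraint 1: word begins with /n/ → not permitted
/nli.nlik/ — violates constraint 1: word begins with /n/ → not permitted
No form is permitted → 0.

0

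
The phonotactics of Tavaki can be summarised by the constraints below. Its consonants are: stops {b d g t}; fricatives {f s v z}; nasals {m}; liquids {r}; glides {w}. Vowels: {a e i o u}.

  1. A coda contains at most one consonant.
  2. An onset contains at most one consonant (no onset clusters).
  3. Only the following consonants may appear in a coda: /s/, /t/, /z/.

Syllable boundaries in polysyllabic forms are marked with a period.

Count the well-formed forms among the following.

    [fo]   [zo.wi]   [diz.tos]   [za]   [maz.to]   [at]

6

[fo] — σ1 onset /f/, coda /∅/ ok → well-formed
[zo.wi] — σ1 onset /z/, coda /∅/ ok; σ2 onset /w/, coda /∅/ ok → well-formed
[diz.tos] — σ1 onset /d/, coda /z/ ok; σ2 onset /t/, coda /s/ ok → well-formed
[za] — σ1 onset /z/, coda /∅/ ok → well-formed
[maz.to] — σ1 onset /m/, coda /z/ ok; σ2 onset /t/, coda /∅/ ok → well-formed
[at] — σ1 onset /∅/, coda /t/ ok → well-formed
Well-formed: [fo], [zo.wi], [diz.tos], [za], [maz.to], [at] → 6.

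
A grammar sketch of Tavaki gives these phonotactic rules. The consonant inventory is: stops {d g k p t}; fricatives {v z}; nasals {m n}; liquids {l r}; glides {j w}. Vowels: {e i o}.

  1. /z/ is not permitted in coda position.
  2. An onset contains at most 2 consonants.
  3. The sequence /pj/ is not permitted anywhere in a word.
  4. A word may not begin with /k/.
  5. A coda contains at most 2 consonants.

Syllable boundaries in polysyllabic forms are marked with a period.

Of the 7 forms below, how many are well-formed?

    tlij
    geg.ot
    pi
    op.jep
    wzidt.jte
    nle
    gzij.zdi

6

tlij — σ1 onset /tl/ (2C), coda /j/ ok → well-formed
geg.ot — σ1 onset /g/, coda /g/ ok; σ2 onset /∅/, coda /t/ ok → well-formed
pi — σ1 onset /p/, coda /∅/ ok → well-formed
op.jep — violates constraint 3: contains banned sequence /pj/ → ill-formed
wzidt.jte — σ1 onset /wz/ (2C), coda /dt/ (2C) ok; σ2 onset /jt/ (2C), coda /∅/ ok → well-formed
nle — σ1 onset /nl/ (2C), coda /∅/ ok → well-formed
gzij.zdi — σ1 onset /gz/ (2C), coda /j/ ok; σ2 onset /zd/ (2C), coda /∅/ ok → well-formed
Well-formed: tlij, geg.ot, pi, wzidt.jte, nle, gzij.zdi → 6.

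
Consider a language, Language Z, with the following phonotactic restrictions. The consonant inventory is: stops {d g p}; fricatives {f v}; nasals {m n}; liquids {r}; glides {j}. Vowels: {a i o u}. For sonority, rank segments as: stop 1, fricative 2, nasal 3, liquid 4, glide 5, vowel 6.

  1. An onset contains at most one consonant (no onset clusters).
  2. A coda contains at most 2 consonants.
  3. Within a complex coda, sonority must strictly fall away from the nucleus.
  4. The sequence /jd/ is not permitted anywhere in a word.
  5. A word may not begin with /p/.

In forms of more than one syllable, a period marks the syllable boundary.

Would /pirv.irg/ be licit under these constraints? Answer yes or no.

/pirv.irg/ — violates constraint 5: word begins with /p/ → illicit

no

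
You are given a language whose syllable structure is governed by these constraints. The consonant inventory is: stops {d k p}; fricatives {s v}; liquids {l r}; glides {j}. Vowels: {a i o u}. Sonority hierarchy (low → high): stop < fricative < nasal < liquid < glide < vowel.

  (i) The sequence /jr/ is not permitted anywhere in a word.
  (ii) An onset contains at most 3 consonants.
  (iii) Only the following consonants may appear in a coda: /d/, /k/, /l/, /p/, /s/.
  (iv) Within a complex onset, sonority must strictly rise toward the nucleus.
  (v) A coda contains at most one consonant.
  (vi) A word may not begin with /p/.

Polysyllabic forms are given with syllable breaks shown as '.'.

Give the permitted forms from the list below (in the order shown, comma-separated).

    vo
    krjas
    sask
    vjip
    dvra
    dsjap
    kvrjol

vo, krjas, vjip, dvra, dsjap

vo — σ1 onset /v/, coda /∅/ ok → permitted
krjas — σ1 onset /krj/ (1→4→5 rises), coda /s/ ok → permitted
sask — violates constraint (v): syllable 1 coda /sk/ has 2 consonants (> 1) → not permitted
vjip — σ1 onset /vj/ (2→5 rises), coda /p/ ok → permitted
dvra — σ1 onset /dvr/ (1→2→4 rises), coda /∅/ ok → permitted
dsjap — σ1 onset /dsj/ (1→2→5 rises), coda /p/ ok → permitted
kvrjol — violates constraint (ii): syllable 1 onset /kvrj/ has 4 consonants (> 3) → not permitted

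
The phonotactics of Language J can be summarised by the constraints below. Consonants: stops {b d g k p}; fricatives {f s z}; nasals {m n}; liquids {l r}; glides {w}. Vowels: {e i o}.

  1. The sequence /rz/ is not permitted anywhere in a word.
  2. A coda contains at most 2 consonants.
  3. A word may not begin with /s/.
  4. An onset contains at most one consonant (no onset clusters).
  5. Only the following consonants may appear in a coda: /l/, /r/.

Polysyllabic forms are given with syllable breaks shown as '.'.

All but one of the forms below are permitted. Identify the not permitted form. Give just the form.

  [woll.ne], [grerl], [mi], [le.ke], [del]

[grerl]

[woll.ne] — σ1 onset /w/, coda /ll/ (2C) ok; σ2 onset /n/, coda /∅/ ok → permitted
[grerl] — violates constraint 4: syllable 1 onset /gr/ has 2 consonants (> 1) → not permitted
[mi] — σ1 onset /m/, coda /∅/ ok → permitted
[le.ke] — σ1 onset /l/, coda /∅/ ok; σ2 onset /k/, coda /∅/ ok → permitted
[del] — σ1 onset /d/, coda /l/ ok → permitted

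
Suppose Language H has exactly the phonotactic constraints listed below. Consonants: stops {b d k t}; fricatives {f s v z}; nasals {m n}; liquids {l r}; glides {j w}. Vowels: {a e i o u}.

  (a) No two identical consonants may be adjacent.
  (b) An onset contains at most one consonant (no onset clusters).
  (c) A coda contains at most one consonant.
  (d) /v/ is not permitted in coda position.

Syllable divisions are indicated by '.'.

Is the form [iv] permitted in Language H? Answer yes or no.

[iv] — violates constraint (d): syllable 1 coda contains /v/ → not permitted

no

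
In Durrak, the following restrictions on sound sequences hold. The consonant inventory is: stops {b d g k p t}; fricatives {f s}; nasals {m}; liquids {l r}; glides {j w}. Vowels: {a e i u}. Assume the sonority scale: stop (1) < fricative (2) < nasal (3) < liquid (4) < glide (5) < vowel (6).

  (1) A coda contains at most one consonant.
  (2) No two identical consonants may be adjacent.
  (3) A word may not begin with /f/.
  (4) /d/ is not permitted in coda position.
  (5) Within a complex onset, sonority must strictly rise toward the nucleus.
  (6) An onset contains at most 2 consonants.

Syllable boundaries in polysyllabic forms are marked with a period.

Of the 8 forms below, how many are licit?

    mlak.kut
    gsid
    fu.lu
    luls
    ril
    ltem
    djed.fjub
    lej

2

mlak.kut — violates constraint 2: adjacent identical consonants /kk/ → illicit
gsid — violates constraint 4: syllable 1 coda contains /d/ → illicit
fu.lu — violates constraint 3: word begins with /f/ → illicit
luls — violates constraint 1: syllable 1 coda /ls/ has 2 consonants (> 1) → illicit
ril — σ1 onset /r/, coda /l/ ok → licit
ltem — violates constraint 5: syllable 1 onset /lt/: /l/ (liquid, 4) → /t/ (stop, 1) does not rise → illicit
djed.fjub — violates constraint 4: syllable 1 coda contains /d/ → illicit
lej — σ1 onset /l/, coda /j/ ok → licit
Licit: ril, lej → 2.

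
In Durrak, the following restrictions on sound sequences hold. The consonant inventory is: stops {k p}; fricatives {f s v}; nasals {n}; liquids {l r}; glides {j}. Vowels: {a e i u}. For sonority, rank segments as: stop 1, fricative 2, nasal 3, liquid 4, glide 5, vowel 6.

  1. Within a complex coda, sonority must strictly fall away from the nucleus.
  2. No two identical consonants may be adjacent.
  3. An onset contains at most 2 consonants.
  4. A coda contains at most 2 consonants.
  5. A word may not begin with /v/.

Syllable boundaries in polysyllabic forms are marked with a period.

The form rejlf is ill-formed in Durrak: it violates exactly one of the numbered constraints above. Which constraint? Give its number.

rejlf: syllable 1 coda /jlf/ has 3 consonants (> 2).
This is a violation of constraint 4: "A coda contains at most 2 consonants."
The remaining constraints (1, 2, 3, 5) are satisfied.

4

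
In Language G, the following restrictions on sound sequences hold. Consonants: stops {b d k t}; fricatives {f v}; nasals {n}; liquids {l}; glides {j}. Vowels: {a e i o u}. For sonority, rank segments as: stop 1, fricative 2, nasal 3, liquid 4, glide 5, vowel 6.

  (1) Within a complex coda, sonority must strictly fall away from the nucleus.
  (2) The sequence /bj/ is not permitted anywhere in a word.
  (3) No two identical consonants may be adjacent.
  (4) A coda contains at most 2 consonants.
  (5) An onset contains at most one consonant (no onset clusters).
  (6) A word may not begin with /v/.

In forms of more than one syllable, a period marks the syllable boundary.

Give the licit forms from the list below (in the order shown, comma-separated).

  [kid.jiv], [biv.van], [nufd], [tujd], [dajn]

[kid.jiv], [nufd], [tujd], [dajn]

[kid.jiv] — σ1 onset /k/, coda /d/ ok; σ2 onset /j/, coda /v/ ok → licit
[biv.van] — violates constraint 3: adjacent identical consonants /vv/ → illicit
[nufd] — σ1 onset /n/, coda /fd/ (2→1 falls) ok → licit
[tujd] — σ1 onset /t/, coda /jd/ (5→1 falls) ok → licit
[dajn] — σ1 onset /d/, coda /jn/ (5→3 falls) ok → licit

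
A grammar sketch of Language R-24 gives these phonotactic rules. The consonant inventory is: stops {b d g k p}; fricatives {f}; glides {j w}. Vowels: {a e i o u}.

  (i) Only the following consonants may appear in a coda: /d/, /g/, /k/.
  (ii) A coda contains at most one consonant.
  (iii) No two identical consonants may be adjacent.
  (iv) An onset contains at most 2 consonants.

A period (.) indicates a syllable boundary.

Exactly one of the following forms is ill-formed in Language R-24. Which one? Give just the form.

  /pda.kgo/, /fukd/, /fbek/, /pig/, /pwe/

/fukd/

/pda.kgo/ — σ1 onset /pd/ (2C), coda /∅/ ok; σ2 onset /kg/ (2C), coda /∅/ ok → well-formed
/fukd/ — violates constraint (ii): syllable 1 coda /kd/ has 2 consonants (> 1) → ill-formed
/fbek/ — σ1 onset /fb/ (2C), coda /k/ ok → well-formed
/pig/ — σ1 onset /p/, coda /g/ ok → well-formed
/pwe/ — σ1 onset /pw/ (2C), coda /∅/ ok → well-formed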